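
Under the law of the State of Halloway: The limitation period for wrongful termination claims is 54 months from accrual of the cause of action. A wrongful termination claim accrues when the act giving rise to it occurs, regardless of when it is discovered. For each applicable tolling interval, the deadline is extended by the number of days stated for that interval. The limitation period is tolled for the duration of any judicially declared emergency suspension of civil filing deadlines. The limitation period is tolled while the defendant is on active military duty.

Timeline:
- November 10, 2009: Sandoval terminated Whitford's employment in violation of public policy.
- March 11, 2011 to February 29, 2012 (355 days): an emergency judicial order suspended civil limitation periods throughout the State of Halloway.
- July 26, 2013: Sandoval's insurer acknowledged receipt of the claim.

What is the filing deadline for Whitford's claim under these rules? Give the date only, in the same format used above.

April 30, 2015

The claim accrued on November 10, 2009, when the wrongful act occurred.
The untolled deadline — 54 months after November 10, 2009 — is May 10, 2014.
The emergency suspension of filing deadlines from March 11, 2011 to February 29, 2012 tolled the period for 355 days, extending the deadline to April 30, 2015.
The other events in the timeline have no effect on the limitation period under the stated rules.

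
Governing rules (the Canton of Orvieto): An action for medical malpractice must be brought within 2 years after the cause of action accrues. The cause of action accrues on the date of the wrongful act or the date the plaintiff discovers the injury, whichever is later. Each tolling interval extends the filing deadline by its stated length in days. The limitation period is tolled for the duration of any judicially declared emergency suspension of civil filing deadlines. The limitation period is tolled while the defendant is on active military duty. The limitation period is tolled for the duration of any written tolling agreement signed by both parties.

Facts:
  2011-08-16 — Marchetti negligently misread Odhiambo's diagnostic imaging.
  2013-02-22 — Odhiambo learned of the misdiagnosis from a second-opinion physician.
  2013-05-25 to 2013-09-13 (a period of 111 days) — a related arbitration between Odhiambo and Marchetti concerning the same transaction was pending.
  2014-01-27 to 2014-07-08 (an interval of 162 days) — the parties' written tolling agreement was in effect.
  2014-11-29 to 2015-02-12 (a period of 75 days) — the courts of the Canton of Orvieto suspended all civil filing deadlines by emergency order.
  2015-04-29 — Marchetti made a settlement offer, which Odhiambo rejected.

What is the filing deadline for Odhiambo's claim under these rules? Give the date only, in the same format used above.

The claim accrued on 2013-02-22 — the later of the 2011-08-16 act and the 2013-02-22 discovery.
The untolled deadline — 2 years after 2013-02-22 — is 2015-02-22.
Because the written tolling agreement ran from 2014-01-27 to 2014-07-08, the deadline is extended by 162 days to 2015-08-03.
Because the emergency suspension of filing deadlines ran from 2014-11-29 to 2015-02-12, the deadline is extended by 75 days to 2015-10-17.
No stated provision tolls the period for a pending arbitration, so the interval from 2013-05-25 to 2013-09-13 has no effect on the deadline.
Nothing else in the chronology tolls or restarts the period.

2015-10-17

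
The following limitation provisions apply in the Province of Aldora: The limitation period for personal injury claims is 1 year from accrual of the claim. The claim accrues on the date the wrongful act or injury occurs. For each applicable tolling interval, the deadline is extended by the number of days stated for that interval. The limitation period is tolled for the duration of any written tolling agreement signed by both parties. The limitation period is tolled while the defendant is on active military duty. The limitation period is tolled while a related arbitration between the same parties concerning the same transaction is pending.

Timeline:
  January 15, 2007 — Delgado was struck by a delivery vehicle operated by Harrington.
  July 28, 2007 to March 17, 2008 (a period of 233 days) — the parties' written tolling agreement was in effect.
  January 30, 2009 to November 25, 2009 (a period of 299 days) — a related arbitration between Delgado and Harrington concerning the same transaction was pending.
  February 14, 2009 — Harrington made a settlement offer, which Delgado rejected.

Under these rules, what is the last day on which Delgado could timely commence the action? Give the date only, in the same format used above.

The limitation period began to run on January 15, 2007.
Adding the 1 year base period to January 15, 2007 gives a deadline of January 15, 2008, before any tolling.
Because the written tolling agreement ran from July 28, 2007 to March 17, 2008, the deadline is extended by 233 days to September 4, 2008.
The pending related arbitration starting January 30, 2009 came too late — the period had run on September 4, 2008 — and so does not extend the deadline.
The other events in the timeline have no effect on the limitation period under the stated rules.

September 4, 2008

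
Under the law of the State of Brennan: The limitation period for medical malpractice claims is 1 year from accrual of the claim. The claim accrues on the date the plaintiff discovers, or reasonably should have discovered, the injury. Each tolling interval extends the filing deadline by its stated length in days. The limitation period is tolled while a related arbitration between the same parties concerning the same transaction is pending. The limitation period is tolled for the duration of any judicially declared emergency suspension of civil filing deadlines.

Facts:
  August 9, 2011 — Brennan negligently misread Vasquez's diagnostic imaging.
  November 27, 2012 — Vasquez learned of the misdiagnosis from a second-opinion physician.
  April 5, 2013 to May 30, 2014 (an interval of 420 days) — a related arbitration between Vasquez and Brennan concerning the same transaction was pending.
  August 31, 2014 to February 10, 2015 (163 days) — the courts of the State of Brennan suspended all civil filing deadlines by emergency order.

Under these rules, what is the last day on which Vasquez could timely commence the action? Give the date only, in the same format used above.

July 3, 2015

The claim did not accrue until Vasquez discovered the injury on November 27, 2012; the August 9, 2011 act date does not start the clock under the stated rule.
Adding the 1 year base period to November 27, 2012 gives a deadline of November 27, 2013, before any tolling.
The pending related arbitration from April 5, 2013 to May 30, 2014 tolled the period for 420 days, extending the deadline to January 21, 2015.
The period was tolled for 163 days by the emergency suspension of filing deadlines (August 31, 2014 to February 10, 2015), pushing the deadline to July 3, 2015.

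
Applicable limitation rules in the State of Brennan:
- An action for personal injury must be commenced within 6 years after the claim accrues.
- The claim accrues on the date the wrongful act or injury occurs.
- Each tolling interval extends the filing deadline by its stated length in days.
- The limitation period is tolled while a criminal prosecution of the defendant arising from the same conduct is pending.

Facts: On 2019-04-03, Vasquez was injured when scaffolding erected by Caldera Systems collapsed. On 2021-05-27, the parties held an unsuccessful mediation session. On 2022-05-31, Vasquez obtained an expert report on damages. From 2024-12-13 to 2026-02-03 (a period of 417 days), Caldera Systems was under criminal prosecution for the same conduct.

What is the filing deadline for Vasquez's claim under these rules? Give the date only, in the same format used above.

2026-05-25

The claim accrued on 2019-04-03, when the wrongful act occurred.
Adding the 6 years base period to 2019-04-03 gives a deadline of 2025-04-03, before any tolling.
The pending criminal prosecution from 2024-12-13 to 2026-02-03 tolled the period for 417 days, extending the deadline to 2026-05-25.
None of the other events listed affects the running of the period under the stated rules.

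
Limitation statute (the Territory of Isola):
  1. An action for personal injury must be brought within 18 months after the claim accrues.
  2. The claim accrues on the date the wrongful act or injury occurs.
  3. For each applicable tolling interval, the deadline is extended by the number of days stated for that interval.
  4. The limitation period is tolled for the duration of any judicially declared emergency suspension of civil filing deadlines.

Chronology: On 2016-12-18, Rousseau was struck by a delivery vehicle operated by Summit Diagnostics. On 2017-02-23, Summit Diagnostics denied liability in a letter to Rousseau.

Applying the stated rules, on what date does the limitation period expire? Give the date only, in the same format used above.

The claim accrued on 2016-12-18, the date of the act.
18 months from 2016-12-18 is 2018-06-18.
Nothing else in the chronology tolls or restarts the period.

2018-06-18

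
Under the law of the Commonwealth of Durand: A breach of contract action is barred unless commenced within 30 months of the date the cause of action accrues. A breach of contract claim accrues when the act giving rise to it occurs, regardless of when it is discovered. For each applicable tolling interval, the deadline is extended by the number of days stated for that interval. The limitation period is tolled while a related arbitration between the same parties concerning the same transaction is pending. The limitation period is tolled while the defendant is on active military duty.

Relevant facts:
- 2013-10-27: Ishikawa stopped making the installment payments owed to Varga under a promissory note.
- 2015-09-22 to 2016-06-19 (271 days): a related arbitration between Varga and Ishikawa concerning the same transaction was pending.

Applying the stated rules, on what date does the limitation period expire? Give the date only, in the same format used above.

2017-01-23

The limitation period began to run on 2013-10-27.
Adding the 30 months base period to 2013-10-27 gives a deadline of 2016-04-27, before any tolling.
Because the pending related arbitration ran from 2015-09-22 to 2016-06-19, the deadline is extended by 271 days to 2017-01-23.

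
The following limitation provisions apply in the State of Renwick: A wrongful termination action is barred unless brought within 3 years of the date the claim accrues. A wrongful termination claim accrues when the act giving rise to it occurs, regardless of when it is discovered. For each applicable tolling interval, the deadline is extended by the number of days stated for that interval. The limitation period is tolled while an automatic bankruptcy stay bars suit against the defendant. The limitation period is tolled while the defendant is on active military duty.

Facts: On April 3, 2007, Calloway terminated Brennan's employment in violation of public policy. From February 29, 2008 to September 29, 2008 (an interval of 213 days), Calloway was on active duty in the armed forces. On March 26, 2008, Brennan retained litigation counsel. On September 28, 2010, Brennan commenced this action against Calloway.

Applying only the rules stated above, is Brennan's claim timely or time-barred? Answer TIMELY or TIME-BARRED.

TIMELY

The claim accrued on April 3, 2007, when the wrongful act occurred.
3 years from April 3, 2007 is April 3, 2010.
The period was tolled for 213 days by the defendant's active military service (February 29, 2008 to September 29, 2008), pushing the deadline to November 2, 2010.
Nothing else in the chronology tolls or restarts the period.
Brennan filed on September 28, 2010, before the November 2, 2010 deadline, so the action is timely.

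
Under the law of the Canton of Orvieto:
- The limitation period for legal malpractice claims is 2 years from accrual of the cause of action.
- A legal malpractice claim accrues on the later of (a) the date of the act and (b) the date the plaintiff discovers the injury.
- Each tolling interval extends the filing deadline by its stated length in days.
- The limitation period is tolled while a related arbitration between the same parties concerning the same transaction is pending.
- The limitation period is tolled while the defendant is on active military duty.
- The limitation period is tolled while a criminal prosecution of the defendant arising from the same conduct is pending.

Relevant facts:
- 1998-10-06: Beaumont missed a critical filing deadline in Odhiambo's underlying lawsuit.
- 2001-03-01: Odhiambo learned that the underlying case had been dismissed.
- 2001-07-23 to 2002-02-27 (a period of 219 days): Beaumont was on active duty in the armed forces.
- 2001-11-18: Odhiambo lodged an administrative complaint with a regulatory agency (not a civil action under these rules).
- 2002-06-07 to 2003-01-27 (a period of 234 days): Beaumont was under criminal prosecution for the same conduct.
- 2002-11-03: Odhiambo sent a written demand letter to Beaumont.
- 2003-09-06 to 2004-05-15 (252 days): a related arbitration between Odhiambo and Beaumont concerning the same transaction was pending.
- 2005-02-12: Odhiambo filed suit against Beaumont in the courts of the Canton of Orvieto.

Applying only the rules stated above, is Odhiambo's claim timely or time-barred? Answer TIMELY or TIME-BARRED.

TIME-BARRED

Because discovery on 2001-03-01 post-dates the 1998-10-06 act, accrual under the later-of rule falls on 2001-03-01.
The untolled deadline — 2 years after 2001-03-01 — is 2003-03-01.
The period was tolled for 219 days by the defendant's active military service (2001-07-23 to 2002-02-27), pushing the deadline to 2003-10-06.
Because the pending criminal prosecution ran from 2002-06-07 to 2003-01-27, the deadline is extended by 234 days to 2004-05-27.
Because the pending related arbitration ran from 2003-09-06 to 2004-05-15, the deadline is extended by 252 days to 2005-02-03.
None of the other events listed affects the running of the period under the stated rules.
The 2005-02-12 filing falls after the 2005-02-03 deadline; the claim is time-barred.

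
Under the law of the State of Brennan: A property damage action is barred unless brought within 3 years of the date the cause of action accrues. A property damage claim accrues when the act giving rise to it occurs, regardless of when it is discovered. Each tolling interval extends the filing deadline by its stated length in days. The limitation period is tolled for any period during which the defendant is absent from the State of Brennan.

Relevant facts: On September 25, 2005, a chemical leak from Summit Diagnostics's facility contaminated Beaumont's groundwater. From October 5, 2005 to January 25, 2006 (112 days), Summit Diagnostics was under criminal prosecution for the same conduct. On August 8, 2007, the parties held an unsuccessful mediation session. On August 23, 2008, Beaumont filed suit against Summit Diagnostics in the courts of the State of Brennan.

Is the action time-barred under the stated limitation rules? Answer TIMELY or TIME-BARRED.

The claim accrued on September 25, 2005, when the wrongful act occurred.
The untolled deadline — 3 years after September 25, 2005 — is September 25, 2008.
No stated provision tolls the period for a criminal prosecution, so the interval from October 5, 2005 to January 25, 2006 has no effect on the deadline.
Nothing else in the chronology tolls or restarts the period.
The August 23, 2008 filing precedes the September 25, 2008 deadline; the claim is timely.

TIMELY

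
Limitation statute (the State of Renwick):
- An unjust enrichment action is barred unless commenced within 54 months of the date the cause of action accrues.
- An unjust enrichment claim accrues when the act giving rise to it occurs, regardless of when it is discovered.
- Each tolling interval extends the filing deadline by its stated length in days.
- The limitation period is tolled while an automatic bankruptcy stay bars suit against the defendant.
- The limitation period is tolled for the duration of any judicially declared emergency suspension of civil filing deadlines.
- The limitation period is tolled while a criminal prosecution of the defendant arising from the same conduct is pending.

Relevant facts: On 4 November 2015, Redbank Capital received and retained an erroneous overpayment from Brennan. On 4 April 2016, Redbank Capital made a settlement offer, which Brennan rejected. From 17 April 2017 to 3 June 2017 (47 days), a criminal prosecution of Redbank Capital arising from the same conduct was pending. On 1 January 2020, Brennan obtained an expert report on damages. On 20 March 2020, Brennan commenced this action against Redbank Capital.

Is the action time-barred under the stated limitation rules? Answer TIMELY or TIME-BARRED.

TIMELY

The limitation period began to run on 4 November 2015.
Adding the 54 months base period to 4 November 2015 gives a deadline of 4 May 2020, before any tolling.
Because the pending criminal prosecution ran from 17 April 2017 to 3 June 2017, the deadline is extended by 47 days to 20 June 2020.
None of the other events listed affects the running of the period under the stated rules.
The 20 March 2020 filing precedes the 20 June 2020 deadline; the claim is timely.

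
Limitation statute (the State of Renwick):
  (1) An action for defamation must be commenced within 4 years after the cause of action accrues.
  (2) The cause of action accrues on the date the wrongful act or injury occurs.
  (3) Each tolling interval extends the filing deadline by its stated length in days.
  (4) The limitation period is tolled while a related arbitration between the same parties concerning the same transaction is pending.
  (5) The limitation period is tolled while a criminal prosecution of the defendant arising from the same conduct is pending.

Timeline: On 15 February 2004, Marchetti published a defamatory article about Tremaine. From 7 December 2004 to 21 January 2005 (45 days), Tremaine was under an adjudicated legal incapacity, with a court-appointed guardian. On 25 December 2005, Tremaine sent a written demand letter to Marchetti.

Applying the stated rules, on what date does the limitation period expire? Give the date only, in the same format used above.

The cause of action accrued on 15 February 2004, the date of the act.
4 years from 15 February 2004 is 15 February 2008.
The plaintiff's legal incapacity from 7 December 2004 to 21 January 2005 does not toll the period, because no stated rule makes the plaintiff's incapacity a tolling event.
Nothing else in the chronology tolls or restarts the period.

15 February 2008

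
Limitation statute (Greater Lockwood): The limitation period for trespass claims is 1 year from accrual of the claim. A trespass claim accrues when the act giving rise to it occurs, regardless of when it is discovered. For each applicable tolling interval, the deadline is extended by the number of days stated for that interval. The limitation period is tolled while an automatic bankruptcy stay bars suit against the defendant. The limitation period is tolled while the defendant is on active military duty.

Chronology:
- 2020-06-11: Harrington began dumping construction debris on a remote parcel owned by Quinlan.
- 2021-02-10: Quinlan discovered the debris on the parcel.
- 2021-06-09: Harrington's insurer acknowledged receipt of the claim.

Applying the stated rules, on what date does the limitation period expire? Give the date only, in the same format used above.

2021-06-11

The claim accrued on 2020-06-11, when the wrongful act occurred; under the stated occurrence rule the 2021-02-10 discovery does not delay accrual.
1 year from 2020-06-11 is 2021-06-11.
None of the other events listed affects the running of the period under the stated rules.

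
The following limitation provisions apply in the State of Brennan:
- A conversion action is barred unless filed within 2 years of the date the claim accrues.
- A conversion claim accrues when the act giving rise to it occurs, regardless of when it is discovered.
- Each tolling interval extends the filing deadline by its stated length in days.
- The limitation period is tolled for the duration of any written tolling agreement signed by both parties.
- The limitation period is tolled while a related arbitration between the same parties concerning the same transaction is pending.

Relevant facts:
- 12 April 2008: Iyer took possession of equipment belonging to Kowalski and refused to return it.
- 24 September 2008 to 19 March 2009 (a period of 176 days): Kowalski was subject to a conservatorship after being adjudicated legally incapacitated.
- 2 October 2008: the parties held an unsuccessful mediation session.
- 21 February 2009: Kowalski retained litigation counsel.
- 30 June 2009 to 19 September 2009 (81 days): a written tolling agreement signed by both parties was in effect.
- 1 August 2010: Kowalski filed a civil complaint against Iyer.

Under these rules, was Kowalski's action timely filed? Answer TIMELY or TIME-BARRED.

TIME-BARRED

The limitation period began to run on 12 April 2008.
The untolled deadline — 2 years after 12 April 2008 — is 12 April 2010.
The written tolling agreement from 30 June 2009 to 19 September 2009 tolled the period for 81 days, extending the deadline to 2 July 2010.
Although the plaintiff's incapacity ran from 24 September 2008 to 19 March 2009, the stated rules do not make that a tolling event, so it is disregarded.
The other events in the timeline have no effect on the limitation period under the stated rules.
Filing on 1 August 2010 missed the 2 July 2010 deadline — the action is time-barred.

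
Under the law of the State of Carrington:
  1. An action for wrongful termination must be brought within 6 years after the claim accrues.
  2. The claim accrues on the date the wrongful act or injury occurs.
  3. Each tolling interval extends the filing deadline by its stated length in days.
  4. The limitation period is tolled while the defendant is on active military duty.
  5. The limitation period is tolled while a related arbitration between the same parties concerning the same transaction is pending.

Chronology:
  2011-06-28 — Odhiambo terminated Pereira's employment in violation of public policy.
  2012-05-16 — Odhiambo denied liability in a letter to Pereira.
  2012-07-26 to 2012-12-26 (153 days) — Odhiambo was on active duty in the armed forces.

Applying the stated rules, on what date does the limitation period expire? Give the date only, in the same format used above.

The limitation period began to run on 2011-06-28.
The untolled deadline — 6 years after 2011-06-28 — is 2017-06-28.
The period was tolled for 153 days by the defendant's active military service (2012-07-26 to 2012-12-26), pushing the deadline to 2017-11-28.
The other events in the timeline have no effect on the limitation period under the stated rules.

2017-11-28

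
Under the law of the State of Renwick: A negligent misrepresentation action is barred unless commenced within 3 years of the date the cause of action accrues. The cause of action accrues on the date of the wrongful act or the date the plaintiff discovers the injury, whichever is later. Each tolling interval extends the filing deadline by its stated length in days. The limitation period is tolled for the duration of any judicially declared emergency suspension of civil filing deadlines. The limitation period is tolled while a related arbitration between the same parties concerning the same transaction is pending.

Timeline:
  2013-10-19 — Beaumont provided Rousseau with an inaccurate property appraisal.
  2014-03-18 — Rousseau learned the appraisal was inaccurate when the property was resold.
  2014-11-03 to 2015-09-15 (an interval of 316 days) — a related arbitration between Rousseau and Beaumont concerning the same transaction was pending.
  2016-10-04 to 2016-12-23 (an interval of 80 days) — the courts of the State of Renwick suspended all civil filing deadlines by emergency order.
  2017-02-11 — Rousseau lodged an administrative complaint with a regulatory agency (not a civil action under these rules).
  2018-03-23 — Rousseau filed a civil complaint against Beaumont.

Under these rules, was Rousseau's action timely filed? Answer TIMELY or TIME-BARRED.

TIMELY

Taking the later of the act (2013-10-19) and discovery (2014-03-18), the claim accrued on 2014-03-18.
3 years from 2014-03-18 is 2017-03-18.
Because the pending related arbitration ran from 2014-11-03 to 2015-09-15, the deadline is extended by 316 days to 2018-01-28.
The period was tolled for 80 days by the emergency suspension of filing deadlines (2016-10-04 to 2016-12-23), pushing the deadline to 2018-04-18.
None of the other events listed affects the running of the period under the stated rules.
Rousseau filed on 2018-03-23, before the 2018-04-18 deadline, so the action is timely.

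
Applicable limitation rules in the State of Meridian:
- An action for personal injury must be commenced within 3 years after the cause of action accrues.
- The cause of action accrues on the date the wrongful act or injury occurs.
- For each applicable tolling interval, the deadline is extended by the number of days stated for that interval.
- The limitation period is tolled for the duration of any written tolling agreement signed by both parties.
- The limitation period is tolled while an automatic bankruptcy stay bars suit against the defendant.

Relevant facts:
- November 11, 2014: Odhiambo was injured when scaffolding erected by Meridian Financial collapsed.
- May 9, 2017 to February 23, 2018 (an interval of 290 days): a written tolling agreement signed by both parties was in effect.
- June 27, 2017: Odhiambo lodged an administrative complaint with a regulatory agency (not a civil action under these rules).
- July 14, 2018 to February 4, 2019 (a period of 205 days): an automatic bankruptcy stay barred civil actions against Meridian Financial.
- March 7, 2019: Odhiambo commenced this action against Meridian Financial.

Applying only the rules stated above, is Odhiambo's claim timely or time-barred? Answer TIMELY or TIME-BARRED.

TIMELY

The limitation period began to run on November 11, 2014.
The untolled deadline — 3 years after November 11, 2014 — is November 11, 2017.
The written tolling agreement from May 9, 2017 to February 23, 2018 tolled the period for 290 days, extending the deadline to August 28, 2018.
The automatic bankruptcy stay from July 14, 2018 to February 4, 2019 tolled the period for 205 days, extending the deadline to March 21, 2019.
The other events in the timeline have no effect on the limitation period under the stated rules.
Filing on March 7, 2019 beat the March 21, 2019 deadline — the action is timely.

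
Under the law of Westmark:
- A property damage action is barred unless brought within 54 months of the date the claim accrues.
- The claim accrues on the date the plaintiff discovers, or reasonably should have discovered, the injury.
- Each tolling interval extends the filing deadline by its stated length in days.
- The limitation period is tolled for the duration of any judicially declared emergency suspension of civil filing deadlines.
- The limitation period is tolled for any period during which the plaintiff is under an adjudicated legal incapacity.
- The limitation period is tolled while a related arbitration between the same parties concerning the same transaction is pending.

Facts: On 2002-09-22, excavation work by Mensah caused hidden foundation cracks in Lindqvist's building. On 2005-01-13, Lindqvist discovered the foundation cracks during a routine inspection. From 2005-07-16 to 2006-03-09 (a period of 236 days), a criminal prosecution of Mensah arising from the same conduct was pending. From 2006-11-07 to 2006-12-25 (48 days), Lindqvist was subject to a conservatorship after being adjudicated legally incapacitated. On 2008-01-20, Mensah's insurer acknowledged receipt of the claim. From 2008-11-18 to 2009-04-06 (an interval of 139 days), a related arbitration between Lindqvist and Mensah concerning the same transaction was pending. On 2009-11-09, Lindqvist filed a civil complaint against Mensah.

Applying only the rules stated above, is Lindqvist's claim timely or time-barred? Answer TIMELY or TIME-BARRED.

Accrual is tied to discovery, so the period began on 2005-01-13 rather than on 2002-09-22 when the act occurred.
54 months from 2005-01-13 is 2009-07-13.
The period was tolled for 48 days by the plaintiff's legal incapacity (2006-11-07 to 2006-12-25), pushing the deadline to 2009-08-30.
The period was tolled for 139 days by the pending related arbitration (2008-11-18 to 2009-04-06), pushing the deadline to 2010-01-16.
No stated provision tolls the period for a criminal prosecution, so the interval from 2005-07-16 to 2006-03-09 has no effect on the deadline.
None of the other events listed affects the running of the period under the stated rules.
Filing on 2009-11-09 beat the 2010-01-16 deadline — the action is timely.

TIMELY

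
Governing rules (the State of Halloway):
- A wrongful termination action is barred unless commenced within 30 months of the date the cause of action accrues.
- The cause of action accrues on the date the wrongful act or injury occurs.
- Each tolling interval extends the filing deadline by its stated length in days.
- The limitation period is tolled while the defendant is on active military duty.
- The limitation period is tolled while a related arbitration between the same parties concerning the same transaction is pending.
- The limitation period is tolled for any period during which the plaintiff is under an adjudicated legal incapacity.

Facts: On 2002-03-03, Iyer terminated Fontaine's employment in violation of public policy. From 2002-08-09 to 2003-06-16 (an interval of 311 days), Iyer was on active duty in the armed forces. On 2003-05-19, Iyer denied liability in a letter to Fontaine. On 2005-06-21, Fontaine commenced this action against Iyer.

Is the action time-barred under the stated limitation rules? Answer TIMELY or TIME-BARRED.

TIMELY

The cause of action accrued on 2002-03-03, the date of the act.
30 months from 2002-03-03 is 2004-09-03.
The defendant's active military service from 2002-08-09 to 2003-06-16 tolled the period for 311 days, extending the deadline to 2005-07-11.
The other events in the timeline have no effect on the limitation period under the stated rules.
Fontaine filed on 2005-06-21, before the 2005-07-11 deadline, so the action is timely.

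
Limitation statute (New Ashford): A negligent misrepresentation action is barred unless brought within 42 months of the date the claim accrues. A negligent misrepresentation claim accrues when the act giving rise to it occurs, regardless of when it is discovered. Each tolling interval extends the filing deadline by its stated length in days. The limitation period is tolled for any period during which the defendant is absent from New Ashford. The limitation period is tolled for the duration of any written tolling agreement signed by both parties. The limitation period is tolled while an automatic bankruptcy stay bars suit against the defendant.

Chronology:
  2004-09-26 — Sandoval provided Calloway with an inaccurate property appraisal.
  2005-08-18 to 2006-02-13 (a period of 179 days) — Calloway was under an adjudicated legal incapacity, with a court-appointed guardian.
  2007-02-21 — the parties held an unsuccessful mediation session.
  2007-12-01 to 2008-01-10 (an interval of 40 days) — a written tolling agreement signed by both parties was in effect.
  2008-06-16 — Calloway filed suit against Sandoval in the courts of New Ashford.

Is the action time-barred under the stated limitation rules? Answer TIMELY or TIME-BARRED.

The limitation period began to run on 2004-09-26.
Adding the 42 months base period to 2004-09-26 gives a deadline of 2008-03-26, before any tolling.
The period was tolled for 40 days by the written tolling agreement (2007-12-01 to 2008-01-10), pushing the deadline to 2008-05-05.
Although the plaintiff's incapacity ran from 2005-08-18 to 2006-02-13, the stated rules do not make that a tolling event, so it is disregarded.
The other events in the timeline have no effect on the limitation period under the stated rules.
Filing on 2008-06-16 missed the 2008-05-05 deadline — the action is time-barred.

TIME-BARRED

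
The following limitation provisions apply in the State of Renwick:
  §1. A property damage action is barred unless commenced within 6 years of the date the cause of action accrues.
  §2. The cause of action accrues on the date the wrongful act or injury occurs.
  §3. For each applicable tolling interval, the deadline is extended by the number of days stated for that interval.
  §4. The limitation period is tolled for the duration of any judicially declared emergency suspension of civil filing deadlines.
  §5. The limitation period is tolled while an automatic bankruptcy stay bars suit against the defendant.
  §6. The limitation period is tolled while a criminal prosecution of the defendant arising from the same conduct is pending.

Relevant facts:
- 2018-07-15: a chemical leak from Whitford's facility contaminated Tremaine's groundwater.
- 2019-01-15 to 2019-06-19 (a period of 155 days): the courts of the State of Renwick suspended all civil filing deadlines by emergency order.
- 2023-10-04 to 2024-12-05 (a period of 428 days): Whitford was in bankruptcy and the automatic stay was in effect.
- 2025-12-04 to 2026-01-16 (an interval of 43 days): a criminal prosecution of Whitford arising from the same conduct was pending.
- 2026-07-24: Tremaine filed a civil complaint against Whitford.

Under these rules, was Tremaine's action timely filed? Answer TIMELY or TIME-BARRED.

The limitation period began to run on 2018-07-15.
The untolled deadline — 6 years after 2018-07-15 — is 2024-07-15.
Because the emergency suspension of filing deadlines ran from 2019-01-15 to 2019-06-19, the deadline is extended by 155 days to 2024-12-17.
The period was tolled for 428 days by the automatic bankruptcy stay (2023-10-04 to 2024-12-05), pushing the deadline to 2026-02-18.
The period was tolled for 43 days by the pending criminal prosecution (2025-12-04 to 2026-01-16), pushing the deadline to 2026-04-02.
Tremaine filed on 2026-07-24, after the 2026-04-02 deadline, so the action is time-barred.

TIME-BARRED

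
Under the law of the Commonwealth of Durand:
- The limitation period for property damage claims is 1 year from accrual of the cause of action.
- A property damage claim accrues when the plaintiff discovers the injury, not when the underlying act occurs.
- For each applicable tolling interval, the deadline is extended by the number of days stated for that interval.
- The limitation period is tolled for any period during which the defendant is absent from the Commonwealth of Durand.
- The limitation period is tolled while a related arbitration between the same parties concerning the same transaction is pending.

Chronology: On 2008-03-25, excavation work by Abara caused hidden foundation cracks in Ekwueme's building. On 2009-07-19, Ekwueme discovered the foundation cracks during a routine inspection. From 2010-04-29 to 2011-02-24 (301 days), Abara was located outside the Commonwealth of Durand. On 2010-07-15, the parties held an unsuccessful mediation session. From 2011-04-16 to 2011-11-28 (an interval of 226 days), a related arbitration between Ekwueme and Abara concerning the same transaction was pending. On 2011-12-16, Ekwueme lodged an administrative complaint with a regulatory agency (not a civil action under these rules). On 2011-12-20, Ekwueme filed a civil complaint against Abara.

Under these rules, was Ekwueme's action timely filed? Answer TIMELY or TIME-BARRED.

TIMELY

Accrual is tied to discovery, so the period began on 2009-07-19 rather than on 2008-03-25 when the act occurred.
The untolled deadline — 1 year after 2009-07-19 — is 2010-07-19.
The defendant's absence from the jurisdiction from 2010-04-29 to 2011-02-24 tolled the period for 301 days, extending the deadline to 2011-05-16.
The pending related arbitration from 2011-04-16 to 2011-11-28 tolled the period for 226 days, extending the deadline to 2011-12-28.
Nothing else in the chronology tolls or restarts the period.
Ekwueme filed on 2011-12-20, before the 2011-12-28 deadline, so the action is timely.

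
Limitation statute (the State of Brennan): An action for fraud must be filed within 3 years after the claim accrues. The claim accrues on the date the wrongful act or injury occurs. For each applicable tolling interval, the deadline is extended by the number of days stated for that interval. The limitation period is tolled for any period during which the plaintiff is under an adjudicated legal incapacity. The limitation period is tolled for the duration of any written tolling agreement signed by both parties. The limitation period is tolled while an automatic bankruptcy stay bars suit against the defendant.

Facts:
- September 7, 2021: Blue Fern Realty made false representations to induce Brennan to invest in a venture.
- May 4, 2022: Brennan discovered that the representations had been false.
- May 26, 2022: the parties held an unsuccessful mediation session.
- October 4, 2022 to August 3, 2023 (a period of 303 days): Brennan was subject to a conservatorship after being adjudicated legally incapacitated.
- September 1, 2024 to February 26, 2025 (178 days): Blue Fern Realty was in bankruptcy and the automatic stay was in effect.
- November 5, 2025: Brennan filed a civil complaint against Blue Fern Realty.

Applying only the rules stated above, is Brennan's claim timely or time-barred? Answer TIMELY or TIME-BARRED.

TIMELY

Accrual is governed by the date of the act, so the period began to run on September 7, 2021; the later discovery on May 4, 2022 is irrelevant under the stated rule.
The untolled deadline — 3 years after September 7, 2021 — is September 7, 2024.
The period was tolled for 303 days by the plaintiff's legal incapacity (October 4, 2022 to August 3, 2023), pushing the deadline to July 7, 2025.
The automatic bankruptcy stay from September 1, 2024 to February 26, 2025 tolled the period for 178 days, extending the deadline to January 1, 2026.
The other events in the timeline have no effect on the limitation period under the stated rules.
Filing on November 5, 2025 beat the January 1, 2026 deadline — the action is timely.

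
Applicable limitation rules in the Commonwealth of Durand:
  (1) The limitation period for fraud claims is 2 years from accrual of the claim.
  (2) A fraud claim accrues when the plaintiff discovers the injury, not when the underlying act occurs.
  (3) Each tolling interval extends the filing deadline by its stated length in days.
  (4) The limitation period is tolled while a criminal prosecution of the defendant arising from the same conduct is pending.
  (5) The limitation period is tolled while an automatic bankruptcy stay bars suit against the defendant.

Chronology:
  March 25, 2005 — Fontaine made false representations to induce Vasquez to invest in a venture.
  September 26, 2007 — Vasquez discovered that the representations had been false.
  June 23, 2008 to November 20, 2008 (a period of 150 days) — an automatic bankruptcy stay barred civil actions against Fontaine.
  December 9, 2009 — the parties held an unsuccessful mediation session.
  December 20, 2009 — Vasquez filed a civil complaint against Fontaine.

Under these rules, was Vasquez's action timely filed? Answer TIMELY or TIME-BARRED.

Accrual is tied to discovery, so the period began on September 26, 2007 rather than on March 25, 2005 when the act occurred.
2 years from September 26, 2007 is September 26, 2009.
The period was tolled for 150 days by the automatic bankruptcy stay (June 23, 2008 to November 20, 2008), pushing the deadline to February 23, 2010.
Nothing else in the chronology tolls or restarts the period.
The December 20, 2009 filing precedes the February 23, 2010 deadline; the claim is timely.

TIMELY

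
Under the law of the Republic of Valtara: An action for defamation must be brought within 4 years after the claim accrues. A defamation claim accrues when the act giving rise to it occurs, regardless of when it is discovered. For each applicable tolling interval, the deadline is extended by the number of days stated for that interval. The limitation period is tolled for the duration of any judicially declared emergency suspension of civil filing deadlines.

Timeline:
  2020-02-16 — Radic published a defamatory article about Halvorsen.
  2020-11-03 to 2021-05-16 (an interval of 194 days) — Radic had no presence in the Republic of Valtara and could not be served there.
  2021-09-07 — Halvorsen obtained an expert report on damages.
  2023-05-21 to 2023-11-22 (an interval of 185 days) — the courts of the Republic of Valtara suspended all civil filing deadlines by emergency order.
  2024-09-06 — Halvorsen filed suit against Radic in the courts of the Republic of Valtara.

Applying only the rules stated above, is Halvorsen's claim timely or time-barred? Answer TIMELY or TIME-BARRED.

TIME-BARRED

The claim accrued on 2020-02-16, the date of the act.
Adding the 4 years base period to 2020-02-16 gives a deadline of 2024-02-16, before any tolling.
Because the emergency suspension of filing deadlines ran from 2023-05-21 to 2023-11-22, the deadline is extended by 185 days to 2024-08-19.
No stated provision tolls the period for the defendant's absence, so the interval from 2020-11-03 to 2021-05-16 has no effect on the deadline.
Nothing else in the chronology tolls or restarts the period.
Halvorsen filed on 2024-09-06, after the 2024-08-19 deadline, so the action is time-barred.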